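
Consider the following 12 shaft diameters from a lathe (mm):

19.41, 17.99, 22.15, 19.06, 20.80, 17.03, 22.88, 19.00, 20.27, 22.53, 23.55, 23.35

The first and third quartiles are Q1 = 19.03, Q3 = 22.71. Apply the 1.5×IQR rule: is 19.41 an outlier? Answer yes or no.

IQR = Q3 − Q1 = 22.71 − 19.03 = 3.68.
Lower fence = Q1 − 1.5·IQR = 19.03 − 5.52 = 13.51.
Upper fence = Q3 + 1.5·IQR = 22.71 + 5.52 = 28.23.
19.41 lies within [13.51, 28.23].

no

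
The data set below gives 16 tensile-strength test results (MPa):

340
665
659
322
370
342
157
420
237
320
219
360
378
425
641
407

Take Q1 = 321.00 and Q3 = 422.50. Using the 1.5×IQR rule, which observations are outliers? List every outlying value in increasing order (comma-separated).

157, 641, 659, 665

IQR = Q3 − Q1 = 422.50 − 321.00 = 101.50.
Lower fence = Q1 − 1.5·IQR = 321.00 − 152.25 = 168.75.
Upper fence = Q3 + 1.5·IQR = 422.50 + 152.25 = 574.75.
157 < 168.75 → outlier.
641 > 574.75 → outlier.
659 > 574.75 → outlier.
665 > 574.75 → outlier.
All remaining values lie within [168.75, 574.75].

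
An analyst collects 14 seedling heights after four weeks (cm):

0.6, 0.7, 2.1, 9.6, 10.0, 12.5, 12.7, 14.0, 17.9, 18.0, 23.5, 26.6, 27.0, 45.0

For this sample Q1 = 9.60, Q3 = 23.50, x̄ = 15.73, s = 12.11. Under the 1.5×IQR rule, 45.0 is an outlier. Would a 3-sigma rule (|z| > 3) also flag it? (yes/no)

z = (45.0 − 15.73) / 12.11 = 2.42.
|z| = 2.42 ≤ 3.

no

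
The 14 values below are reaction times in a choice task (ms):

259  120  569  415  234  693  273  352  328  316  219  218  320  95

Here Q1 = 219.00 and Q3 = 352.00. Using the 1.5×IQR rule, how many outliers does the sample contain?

IQR = 133.00; fences at 219.00 − 199.50 = 19.50 and 352.00 + 199.50 = 551.50.
Outside the cutoffs: 569, 693.

2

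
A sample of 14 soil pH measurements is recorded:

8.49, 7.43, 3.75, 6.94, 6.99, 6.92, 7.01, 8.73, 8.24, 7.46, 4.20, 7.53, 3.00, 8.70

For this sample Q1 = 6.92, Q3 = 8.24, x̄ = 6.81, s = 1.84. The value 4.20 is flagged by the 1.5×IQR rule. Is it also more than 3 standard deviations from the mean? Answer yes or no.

z = (4.20 − 6.81) / 1.84 = -1.42.
|z| = 1.42 ≤ 3.

no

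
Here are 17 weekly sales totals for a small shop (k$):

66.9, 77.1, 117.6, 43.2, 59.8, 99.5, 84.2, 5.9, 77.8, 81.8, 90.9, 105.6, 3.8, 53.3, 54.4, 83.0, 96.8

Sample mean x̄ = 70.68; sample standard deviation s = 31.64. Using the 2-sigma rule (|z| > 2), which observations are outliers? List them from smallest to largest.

Cutoffs at x̄ ± 2s: 70.68 ± 2·31.64 = [7.40, 133.96].
3.8: z = -2.11, |z| > 2 → outlier.
5.9: z = -2.05, |z| > 2 → outlier.
Every other value lies within [7.40, 133.96].

3.8, 5.9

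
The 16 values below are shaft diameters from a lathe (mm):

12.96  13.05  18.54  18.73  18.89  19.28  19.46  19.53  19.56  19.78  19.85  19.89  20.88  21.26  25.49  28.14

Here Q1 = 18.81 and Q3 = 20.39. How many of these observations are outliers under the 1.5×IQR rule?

4

IQR = 1.58; fences at 18.81 − 2.37 = 16.44 and 20.39 + 2.37 = 22.76.
Outside the cutoffs: 12.96, 13.05, 25.49, 28.14.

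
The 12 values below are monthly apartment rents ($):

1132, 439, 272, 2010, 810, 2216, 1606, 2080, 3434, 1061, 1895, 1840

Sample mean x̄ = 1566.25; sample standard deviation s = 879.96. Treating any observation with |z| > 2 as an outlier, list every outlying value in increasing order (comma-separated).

3434

Cutoffs at x̄ ± 2s: 1566.25 ± 2·879.96 = [-193.67, 3326.17].
3434: z = 2.12, |z| > 2 → outlier.
Every other value lies within [-193.67, 3326.17].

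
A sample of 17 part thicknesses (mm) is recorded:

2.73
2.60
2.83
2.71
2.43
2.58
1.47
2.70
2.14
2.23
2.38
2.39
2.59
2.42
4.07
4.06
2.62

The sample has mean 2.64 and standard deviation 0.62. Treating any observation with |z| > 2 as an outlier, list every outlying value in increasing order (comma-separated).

4.06, 4.07

Cutoffs at x̄ ± 2s: 2.64 ± 2·0.62 = [1.40, 3.88].
4.06: z = 2.29, |z| > 2 → outlier.
4.07: z = 2.31, |z| > 2 → outlier.
Every other value lies within [1.40, 3.88].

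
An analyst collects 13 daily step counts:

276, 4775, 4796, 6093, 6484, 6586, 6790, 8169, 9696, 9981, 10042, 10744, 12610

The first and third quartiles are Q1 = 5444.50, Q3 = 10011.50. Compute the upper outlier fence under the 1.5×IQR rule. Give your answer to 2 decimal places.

IQR = Q3 − Q1 = 10011.50 − 5444.50 = 4567.00.
Lower fence = Q1 − 1.5·IQR = 5444.50 − 6850.50 = -1406.00.
Upper fence = Q3 + 1.5·IQR = 10011.50 + 6850.50 = 16862.00.

16862.00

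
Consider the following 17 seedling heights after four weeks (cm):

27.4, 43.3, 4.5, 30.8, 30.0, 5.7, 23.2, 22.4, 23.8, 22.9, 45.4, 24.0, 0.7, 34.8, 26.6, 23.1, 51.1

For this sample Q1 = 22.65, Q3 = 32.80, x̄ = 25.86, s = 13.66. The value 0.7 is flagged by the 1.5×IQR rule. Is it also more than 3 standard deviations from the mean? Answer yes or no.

no

z = (0.7 − 25.86) / 13.66 = -1.84.
|z| = 1.84 ≤ 3.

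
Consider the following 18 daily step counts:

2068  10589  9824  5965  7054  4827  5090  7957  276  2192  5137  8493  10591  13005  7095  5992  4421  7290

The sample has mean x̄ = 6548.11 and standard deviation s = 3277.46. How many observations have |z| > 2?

Cutoffs: x̄ ± 2s = [-6.81, 13103.03].
Every value lies within the cutoffs.

0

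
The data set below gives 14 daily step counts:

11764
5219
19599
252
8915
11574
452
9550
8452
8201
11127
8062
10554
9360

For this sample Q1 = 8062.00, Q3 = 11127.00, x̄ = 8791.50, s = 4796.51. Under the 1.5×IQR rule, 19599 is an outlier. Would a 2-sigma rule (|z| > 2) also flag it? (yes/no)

yes

z = (19599 − 8791.50) / 4796.51 = 2.25.
|z| = 2.25 > 2.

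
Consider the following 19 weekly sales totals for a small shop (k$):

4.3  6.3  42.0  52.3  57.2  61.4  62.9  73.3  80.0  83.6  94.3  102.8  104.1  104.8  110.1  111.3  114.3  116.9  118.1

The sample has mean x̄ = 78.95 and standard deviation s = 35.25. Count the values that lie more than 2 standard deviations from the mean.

2

Cutoffs: x̄ ± 2s = [8.45, 149.45].
Outside the cutoffs: 4.3, 6.3.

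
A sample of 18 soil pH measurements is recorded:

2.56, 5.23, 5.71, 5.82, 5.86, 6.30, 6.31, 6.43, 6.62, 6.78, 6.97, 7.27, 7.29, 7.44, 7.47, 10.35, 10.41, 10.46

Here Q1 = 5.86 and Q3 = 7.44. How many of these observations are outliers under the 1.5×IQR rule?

4

IQR = 1.58; fences at 5.86 − 2.37 = 3.49 and 7.44 + 2.37 = 9.81.
Outside the cutoffs: 2.56, 10.35, 10.41, 10.46.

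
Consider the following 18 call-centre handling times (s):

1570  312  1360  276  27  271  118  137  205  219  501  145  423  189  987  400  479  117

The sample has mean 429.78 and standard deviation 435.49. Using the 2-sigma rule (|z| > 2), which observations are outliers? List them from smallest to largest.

1360, 1570

Cutoffs at x̄ ± 2s: 429.78 ± 2·435.49 = [-441.20, 1300.76].
1360: z = 2.14, |z| > 2 → outlier.
1570: z = 2.62, |z| > 2 → outlier.
Every other value lies within [-441.20, 1300.76].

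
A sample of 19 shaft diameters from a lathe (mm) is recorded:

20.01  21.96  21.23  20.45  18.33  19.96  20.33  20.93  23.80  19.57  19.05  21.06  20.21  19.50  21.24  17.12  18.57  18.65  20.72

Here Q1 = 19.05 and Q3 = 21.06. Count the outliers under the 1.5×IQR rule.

IQR = 2.01; fences at 19.05 − 3.015 = 16.035 and 21.06 + 3.015 = 24.075.
Every value lies within the cutoffs.

0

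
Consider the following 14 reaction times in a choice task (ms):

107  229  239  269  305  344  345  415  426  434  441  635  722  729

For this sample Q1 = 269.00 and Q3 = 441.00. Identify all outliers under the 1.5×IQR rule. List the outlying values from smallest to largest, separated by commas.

722, 729

IQR = Q3 − Q1 = 441.00 − 269.00 = 172.00.
Lower fence = Q1 − 1.5·IQR = 269.00 − 258.00 = 11.00.
Upper fence = Q3 + 1.5·IQR = 441.00 + 258.00 = 699.00.
722 > 699.00 → outlier.
729 > 699.00 → outlier.
All remaining values lie within [11.00, 699.00].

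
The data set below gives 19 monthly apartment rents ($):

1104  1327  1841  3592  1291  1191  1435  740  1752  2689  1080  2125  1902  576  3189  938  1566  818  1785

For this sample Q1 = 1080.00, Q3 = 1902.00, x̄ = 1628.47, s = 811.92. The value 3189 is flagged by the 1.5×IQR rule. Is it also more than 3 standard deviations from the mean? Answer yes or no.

z = (3189 − 1628.47) / 811.92 = 1.92.
|z| = 1.92 ≤ 3.

no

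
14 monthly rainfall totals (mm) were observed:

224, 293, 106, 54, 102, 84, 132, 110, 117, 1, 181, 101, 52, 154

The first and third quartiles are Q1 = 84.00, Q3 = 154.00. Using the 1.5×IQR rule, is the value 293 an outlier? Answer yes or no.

IQR = Q3 − Q1 = 154.00 − 84.00 = 70.00.
Lower fence = Q1 − 1.5·IQR = 84.00 − 105.00 = -21.00.
Upper fence = Q3 + 1.5·IQR = 154.00 + 105.00 = 259.00.
293 lies above the upper fence.

yes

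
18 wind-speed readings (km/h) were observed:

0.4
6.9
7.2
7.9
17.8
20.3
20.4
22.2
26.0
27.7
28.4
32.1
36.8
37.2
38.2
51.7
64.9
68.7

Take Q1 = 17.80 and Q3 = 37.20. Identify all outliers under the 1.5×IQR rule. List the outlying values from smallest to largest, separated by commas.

68.7

IQR = Q3 − Q1 = 37.20 − 17.80 = 19.40.
Lower fence = Q1 − 1.5·IQR = 17.80 − 29.10 = -11.30.
Upper fence = Q3 + 1.5·IQR = 37.20 + 29.10 = 66.30.
68.7 > 66.30 → outlier.
All remaining values lie within [-11.30, 66.30].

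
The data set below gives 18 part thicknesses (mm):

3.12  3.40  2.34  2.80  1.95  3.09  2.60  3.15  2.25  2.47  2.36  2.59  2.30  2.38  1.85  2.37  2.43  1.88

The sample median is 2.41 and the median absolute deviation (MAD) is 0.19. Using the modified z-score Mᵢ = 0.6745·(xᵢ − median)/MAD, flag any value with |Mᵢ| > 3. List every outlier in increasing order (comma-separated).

3.40

|Mᵢ| > 3 ⇔ |xᵢ − 2.41| > 3·0.19/0.6745 = 0.85.
So outliers lie outside [1.56, 3.26].
3.40: M = 3.51 → outlier.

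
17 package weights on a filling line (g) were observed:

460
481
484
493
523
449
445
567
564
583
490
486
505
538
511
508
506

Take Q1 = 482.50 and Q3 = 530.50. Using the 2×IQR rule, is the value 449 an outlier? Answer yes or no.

IQR = Q3 − Q1 = 530.50 − 482.50 = 48.00.
Lower fence = Q1 − 2·IQR = 482.50 − 96.00 = 386.50.
Upper fence = Q3 + 2·IQR = 530.50 + 96.00 = 626.50.
449 lies within [386.50, 626.50].

no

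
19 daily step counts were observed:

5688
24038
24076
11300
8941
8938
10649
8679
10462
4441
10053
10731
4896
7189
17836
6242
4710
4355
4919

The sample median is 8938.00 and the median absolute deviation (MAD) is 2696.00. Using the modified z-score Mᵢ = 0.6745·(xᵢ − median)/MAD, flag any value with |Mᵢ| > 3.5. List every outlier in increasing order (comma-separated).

|Mᵢ| > 3.5 ⇔ |xᵢ − 8938.00| > 3.5·2696.00/0.6745 = 13989.62.
So outliers lie outside [-5051.62, 22927.62].
24038: M = 3.78 → outlier.
24076: M = 3.79 → outlier.

24038, 24076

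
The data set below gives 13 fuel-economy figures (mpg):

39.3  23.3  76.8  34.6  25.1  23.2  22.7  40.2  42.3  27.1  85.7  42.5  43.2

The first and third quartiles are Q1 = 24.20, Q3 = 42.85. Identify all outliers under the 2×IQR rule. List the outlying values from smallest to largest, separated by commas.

IQR = Q3 − Q1 = 42.85 − 24.20 = 18.65.
Lower fence = Q1 − 2·IQR = 24.20 − 37.30 = -13.10.
Upper fence = Q3 + 2·IQR = 42.85 + 37.30 = 80.15.
85.7 > 80.15 → outlier.
All remaining values lie within [-13.10, 80.15].

85.7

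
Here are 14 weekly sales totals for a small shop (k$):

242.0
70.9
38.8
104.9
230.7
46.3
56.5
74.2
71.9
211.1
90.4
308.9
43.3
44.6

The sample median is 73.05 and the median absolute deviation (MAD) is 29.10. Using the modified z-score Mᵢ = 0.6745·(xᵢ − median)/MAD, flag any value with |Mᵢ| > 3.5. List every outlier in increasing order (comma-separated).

|Mᵢ| > 3.5 ⇔ |xᵢ − 73.05| > 3.5·29.10/0.6745 = 151.00.
So outliers lie outside [-77.95, 224.05].
230.7: M = 3.65 → outlier.
242.0: M = 3.92 → outlier.
308.9: M = 5.47 → outlier.

230.7, 242.0, 308.9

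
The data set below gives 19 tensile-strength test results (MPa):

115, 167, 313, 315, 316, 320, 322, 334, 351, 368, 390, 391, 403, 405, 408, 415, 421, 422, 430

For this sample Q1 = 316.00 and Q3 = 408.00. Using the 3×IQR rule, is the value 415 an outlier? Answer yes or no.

IQR = Q3 − Q1 = 408.00 − 316.00 = 92.00.
Lower fence = Q1 − 3·IQR = 316.00 − 276.00 = 40.00.
Upper fence = Q3 + 3·IQR = 408.00 + 276.00 = 684.00.
415 lies within [40.00, 684.00].

no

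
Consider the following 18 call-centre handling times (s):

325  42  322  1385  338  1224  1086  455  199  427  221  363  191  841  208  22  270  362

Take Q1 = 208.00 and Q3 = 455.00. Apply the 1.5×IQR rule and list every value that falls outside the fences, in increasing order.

841, 1086, 1224, 1385

IQR = Q3 − Q1 = 455.00 − 208.00 = 247.00.
Lower fence = Q1 − 1.5·IQR = 208.00 − 370.50 = -162.50.
Upper fence = Q3 + 1.5·IQR = 455.00 + 370.50 = 825.50.
841 > 825.50 → outlier.
1086 > 825.50 → outlier.
1224 > 825.50 → outlier.
1385 > 825.50 → outlier.
All remaining values lie within [-162.50, 825.50].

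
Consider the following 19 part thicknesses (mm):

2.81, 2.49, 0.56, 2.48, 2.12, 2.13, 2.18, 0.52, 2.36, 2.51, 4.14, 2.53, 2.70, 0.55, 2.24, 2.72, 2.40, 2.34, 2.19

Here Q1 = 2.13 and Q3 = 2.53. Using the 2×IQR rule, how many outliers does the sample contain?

4

IQR = 0.40; fences at 2.13 − 0.80 = 1.33 and 2.53 + 0.80 = 3.33.
Outside the cutoffs: 0.52, 0.55, 0.56, 4.14.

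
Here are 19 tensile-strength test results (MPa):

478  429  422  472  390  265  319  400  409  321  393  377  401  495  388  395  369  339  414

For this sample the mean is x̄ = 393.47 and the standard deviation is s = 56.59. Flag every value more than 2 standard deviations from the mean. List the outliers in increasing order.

265

Cutoffs at x̄ ± 2s: 393.47 ± 2·56.59 = [280.29, 506.65].
265: z = -2.27, |z| > 2 → outlier.
Every other value lies within [280.29, 506.65].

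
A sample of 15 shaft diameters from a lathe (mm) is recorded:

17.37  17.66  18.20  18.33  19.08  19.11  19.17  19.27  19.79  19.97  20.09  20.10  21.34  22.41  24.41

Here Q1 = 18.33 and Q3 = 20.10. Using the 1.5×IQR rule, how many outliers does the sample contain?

1

IQR = 1.77; fences at 18.33 − 2.655 = 15.675 and 20.10 + 2.655 = 22.755.
Outside the cutoffs: 24.41.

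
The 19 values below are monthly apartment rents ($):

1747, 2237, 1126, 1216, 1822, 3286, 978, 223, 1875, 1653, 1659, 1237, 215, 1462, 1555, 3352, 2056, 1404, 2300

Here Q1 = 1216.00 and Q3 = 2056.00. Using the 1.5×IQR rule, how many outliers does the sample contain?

IQR = 840.00; fences at 1216.00 − 1260.00 = -44.00 and 2056.00 + 1260.00 = 3316.00.
Outside the cutoffs: 3352.

1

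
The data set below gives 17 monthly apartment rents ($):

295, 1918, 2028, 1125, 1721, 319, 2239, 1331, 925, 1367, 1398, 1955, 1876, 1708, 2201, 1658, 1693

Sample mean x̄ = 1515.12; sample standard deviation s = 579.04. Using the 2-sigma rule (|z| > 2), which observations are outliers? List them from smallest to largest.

Cutoffs at x̄ ± 2s: 1515.12 ± 2·579.04 = [357.04, 2673.20].
295: z = -2.11, |z| > 2 → outlier.
319: z = -2.07, |z| > 2 → outlier.
Every other value lies within [357.04, 2673.20].

295, 319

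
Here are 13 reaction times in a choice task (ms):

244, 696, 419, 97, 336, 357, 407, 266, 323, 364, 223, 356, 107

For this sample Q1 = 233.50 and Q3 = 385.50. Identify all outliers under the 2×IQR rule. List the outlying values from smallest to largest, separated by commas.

IQR = Q3 − Q1 = 385.50 − 233.50 = 152.00.
Lower fence = Q1 − 2·IQR = 233.50 − 304.00 = -70.50.
Upper fence = Q3 + 2·IQR = 385.50 + 304.00 = 689.50.
696 > 689.50 → outlier.
All remaining values lie within [-70.50, 689.50].

696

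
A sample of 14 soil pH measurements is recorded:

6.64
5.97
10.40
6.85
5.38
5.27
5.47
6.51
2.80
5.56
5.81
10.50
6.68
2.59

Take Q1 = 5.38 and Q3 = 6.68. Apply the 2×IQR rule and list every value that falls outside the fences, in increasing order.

IQR = Q3 − Q1 = 6.68 − 5.38 = 1.30.
Lower fence = Q1 − 2·IQR = 5.38 − 2.60 = 2.78.
Upper fence = Q3 + 2·IQR = 6.68 + 2.60 = 9.28.
2.59 < 2.78 → outlier.
10.40 > 9.28 → outlier.
10.50 > 9.28 → outlier.
All remaining values lie within [2.78, 9.28].

2.59, 10.40, 10.50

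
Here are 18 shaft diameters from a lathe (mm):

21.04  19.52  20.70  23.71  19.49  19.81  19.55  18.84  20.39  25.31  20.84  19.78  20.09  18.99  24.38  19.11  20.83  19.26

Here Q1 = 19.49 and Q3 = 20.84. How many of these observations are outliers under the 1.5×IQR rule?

IQR = 1.35; fences at 19.49 − 2.025 = 17.465 and 20.84 + 2.025 = 22.865.
Outside the cutoffs: 23.71, 24.38, 25.31.

3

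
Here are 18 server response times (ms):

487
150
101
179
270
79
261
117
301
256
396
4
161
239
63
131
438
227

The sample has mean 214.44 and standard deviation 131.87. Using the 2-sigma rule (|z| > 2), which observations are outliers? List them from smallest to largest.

487

Cutoffs at x̄ ± 2s: 214.44 ± 2·131.87 = [-49.30, 478.18].
487: z = 2.07, |z| > 2 → outlier.
Every other value lies within [-49.30, 478.18].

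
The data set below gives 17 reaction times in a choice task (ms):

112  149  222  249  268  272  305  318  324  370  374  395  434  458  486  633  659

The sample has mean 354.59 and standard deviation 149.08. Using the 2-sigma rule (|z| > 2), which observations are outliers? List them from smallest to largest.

659

Cutoffs at x̄ ± 2s: 354.59 ± 2·149.08 = [56.43, 652.75].
659: z = 2.04, |z| > 2 → outlier.
Every other value lies within [56.43, 652.75].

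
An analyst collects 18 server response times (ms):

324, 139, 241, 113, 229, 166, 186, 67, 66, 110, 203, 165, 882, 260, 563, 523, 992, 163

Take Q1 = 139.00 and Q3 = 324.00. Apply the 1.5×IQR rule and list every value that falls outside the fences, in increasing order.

882, 992

IQR = Q3 − Q1 = 324.00 − 139.00 = 185.00.
Lower fence = Q1 − 1.5·IQR = 139.00 − 277.50 = -138.50.
Upper fence = Q3 + 1.5·IQR = 324.00 + 277.50 = 601.50.
882 > 601.50 → outlier.
992 > 601.50 → outlier.
All remaining values lie within [-138.50, 601.50].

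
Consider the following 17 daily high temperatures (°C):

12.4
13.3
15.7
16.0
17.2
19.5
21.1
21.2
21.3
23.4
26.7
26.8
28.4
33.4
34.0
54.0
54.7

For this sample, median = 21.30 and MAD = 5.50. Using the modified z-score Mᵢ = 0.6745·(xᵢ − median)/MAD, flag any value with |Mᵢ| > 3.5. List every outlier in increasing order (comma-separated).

54.0, 54.7

|Mᵢ| > 3.5 ⇔ |xᵢ − 21.30| > 3.5·5.50/0.6745 = 28.54.
So outliers lie outside [-7.24, 49.84].
54.0: M = 4.01 → outlier.
54.7: M = 4.10 → outlier.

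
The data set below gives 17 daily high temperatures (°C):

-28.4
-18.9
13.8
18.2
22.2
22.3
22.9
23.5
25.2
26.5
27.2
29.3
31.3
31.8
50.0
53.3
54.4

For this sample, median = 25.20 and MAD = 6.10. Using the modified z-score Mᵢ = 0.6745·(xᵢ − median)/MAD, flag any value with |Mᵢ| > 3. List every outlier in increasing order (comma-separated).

-28.4, -18.9, 53.3, 54.4

|Mᵢ| > 3 ⇔ |xᵢ − 25.20| > 3·6.10/0.6745 = 27.13.
So outliers lie outside [-1.93, 52.33].
-28.4: M = -5.93 → outlier.
-18.9: M = -4.88 → outlier.
53.3: M = 3.11 → outlier.
54.4: M = 3.23 → outlier.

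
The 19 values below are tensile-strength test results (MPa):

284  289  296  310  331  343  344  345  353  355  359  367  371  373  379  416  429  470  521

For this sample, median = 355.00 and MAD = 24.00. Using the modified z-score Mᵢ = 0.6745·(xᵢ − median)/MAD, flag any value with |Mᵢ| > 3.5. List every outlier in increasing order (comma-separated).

521

|Mᵢ| > 3.5 ⇔ |xᵢ − 355.00| > 3.5·24.00/0.6745 = 124.54.
So outliers lie outside [230.46, 479.54].
521: M = 4.67 → outlier.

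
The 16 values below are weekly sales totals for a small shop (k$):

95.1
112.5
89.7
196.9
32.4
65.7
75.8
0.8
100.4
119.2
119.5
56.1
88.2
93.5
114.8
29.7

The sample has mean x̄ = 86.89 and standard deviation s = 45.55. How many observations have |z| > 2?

Cutoffs: x̄ ± 2s = [-4.21, 177.99].
Outside the cutoffs: 196.9.

1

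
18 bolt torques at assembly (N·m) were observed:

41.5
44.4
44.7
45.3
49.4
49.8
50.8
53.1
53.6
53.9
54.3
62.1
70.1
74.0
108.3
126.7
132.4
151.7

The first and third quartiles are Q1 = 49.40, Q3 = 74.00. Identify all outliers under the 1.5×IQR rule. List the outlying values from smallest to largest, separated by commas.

126.7, 132.4, 151.7

IQR = Q3 − Q1 = 74.00 − 49.40 = 24.60.
Lower fence = Q1 − 1.5·IQR = 49.40 − 36.90 = 12.50.
Upper fence = Q3 + 1.5·IQR = 74.00 + 36.90 = 110.90.
126.7 > 110.90 → outlier.
132.4 > 110.90 → outlier.
151.7 > 110.90 → outlier.
All remaining values lie within [12.50, 110.90].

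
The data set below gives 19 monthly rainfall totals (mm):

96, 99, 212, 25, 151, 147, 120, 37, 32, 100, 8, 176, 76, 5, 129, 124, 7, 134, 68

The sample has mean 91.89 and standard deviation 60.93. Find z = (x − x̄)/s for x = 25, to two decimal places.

z = (25 − 91.89) / 60.93 = -1.10.

-1.10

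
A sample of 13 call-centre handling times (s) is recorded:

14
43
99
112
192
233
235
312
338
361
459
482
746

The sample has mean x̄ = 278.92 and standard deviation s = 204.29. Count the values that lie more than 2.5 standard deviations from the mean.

0

Cutoffs: x̄ ± 2.5s = [-231.805, 789.645].
Every value lies within the cutoffs.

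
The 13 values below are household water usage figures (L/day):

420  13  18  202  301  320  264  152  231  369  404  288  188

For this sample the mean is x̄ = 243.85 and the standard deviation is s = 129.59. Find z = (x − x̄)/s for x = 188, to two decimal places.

z = (188 − 243.85) / 129.59 = -0.43.

-0.43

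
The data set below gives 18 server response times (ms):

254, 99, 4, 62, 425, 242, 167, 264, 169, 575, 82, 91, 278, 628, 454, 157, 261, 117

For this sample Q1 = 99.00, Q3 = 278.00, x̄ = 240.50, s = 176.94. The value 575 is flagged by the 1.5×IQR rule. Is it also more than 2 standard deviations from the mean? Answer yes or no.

z = (575 − 240.50) / 176.94 = 1.89.
|z| = 1.89 ≤ 2.

no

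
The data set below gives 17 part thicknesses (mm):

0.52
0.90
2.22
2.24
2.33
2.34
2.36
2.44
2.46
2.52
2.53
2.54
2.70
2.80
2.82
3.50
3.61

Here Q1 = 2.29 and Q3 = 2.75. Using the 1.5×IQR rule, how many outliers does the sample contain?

4

IQR = 0.46; fences at 2.29 − 0.69 = 1.60 and 2.75 + 0.69 = 3.44.
Outside the cutoffs: 0.52, 0.90, 3.50, 3.61.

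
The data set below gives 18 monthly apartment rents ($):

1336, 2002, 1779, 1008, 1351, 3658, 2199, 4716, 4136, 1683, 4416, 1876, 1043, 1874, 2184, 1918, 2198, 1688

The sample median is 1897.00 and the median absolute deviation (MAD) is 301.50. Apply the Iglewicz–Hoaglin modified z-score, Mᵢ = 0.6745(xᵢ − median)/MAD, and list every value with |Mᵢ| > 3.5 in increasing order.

3658, 4136, 4416, 4716

|Mᵢ| > 3.5 ⇔ |xᵢ − 1897.00| > 3.5·301.50/0.6745 = 1564.49.
So outliers lie outside [332.51, 3461.49].
3658: M = 3.94 → outlier.
4136: M = 5.01 → outlier.
4416: M = 5.64 → outlier.
4716: M = 6.31 → outlier.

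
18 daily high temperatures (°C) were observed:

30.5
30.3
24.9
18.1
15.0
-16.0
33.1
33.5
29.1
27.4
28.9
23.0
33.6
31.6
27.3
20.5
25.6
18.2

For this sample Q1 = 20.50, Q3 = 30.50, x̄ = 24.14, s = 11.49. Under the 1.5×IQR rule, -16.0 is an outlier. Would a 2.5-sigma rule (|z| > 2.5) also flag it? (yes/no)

z = (-16.0 − 24.14) / 11.49 = -3.49.
|z| = 3.49 > 2.5.

yes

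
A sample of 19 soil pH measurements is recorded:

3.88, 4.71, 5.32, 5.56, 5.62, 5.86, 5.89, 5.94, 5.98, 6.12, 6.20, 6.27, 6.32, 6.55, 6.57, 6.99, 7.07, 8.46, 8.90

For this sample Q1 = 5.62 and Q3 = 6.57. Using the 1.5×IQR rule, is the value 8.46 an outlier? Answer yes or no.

yes

IQR = Q3 − Q1 = 6.57 − 5.62 = 0.95.
Lower fence = Q1 − 1.5·IQR = 5.62 − 1.425 = 4.195.
Upper fence = Q3 + 1.5·IQR = 6.57 + 1.425 = 7.995.
8.46 lies above the upper fence.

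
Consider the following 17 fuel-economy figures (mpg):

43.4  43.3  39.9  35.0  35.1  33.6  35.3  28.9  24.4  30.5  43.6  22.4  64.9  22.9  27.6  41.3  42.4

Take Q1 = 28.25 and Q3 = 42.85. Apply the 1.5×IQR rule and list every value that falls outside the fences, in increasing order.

IQR = Q3 − Q1 = 42.85 − 28.25 = 14.60.
Lower fence = Q1 − 1.5·IQR = 28.25 − 21.90 = 6.35.
Upper fence = Q3 + 1.5·IQR = 42.85 + 21.90 = 64.75.
64.9 > 64.75 → outlier.
All remaining values lie within [6.35, 64.75].

64.9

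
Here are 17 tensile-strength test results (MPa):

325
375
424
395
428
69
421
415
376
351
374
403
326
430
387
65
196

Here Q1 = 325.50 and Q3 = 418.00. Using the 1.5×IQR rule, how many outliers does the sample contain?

2

IQR = 92.50; fences at 325.50 − 138.75 = 186.75 and 418.00 + 138.75 = 556.75.
Outside the cutoffs: 65, 69.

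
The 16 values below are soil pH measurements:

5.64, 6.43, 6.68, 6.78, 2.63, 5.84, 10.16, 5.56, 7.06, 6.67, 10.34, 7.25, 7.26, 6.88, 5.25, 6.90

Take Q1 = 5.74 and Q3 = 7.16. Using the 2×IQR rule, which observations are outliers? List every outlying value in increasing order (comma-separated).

2.63, 10.16, 10.34

IQR = Q3 − Q1 = 7.16 − 5.74 = 1.42.
Lower fence = Q1 − 2·IQR = 5.74 − 2.84 = 2.90.
Upper fence = Q3 + 2·IQR = 7.16 + 2.84 = 10.00.
2.63 < 2.90 → outlier.
10.16 > 10.00 → outlier.
10.34 > 10.00 → outlier.
All remaining values lie within [2.90, 10.00].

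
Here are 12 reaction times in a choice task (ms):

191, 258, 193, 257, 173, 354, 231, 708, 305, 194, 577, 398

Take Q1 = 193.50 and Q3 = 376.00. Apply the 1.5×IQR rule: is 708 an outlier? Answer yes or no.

IQR = Q3 − Q1 = 376.00 − 193.50 = 182.50.
Lower fence = Q1 − 1.5·IQR = 193.50 − 273.75 = -80.25.
Upper fence = Q3 + 1.5·IQR = 376.00 + 273.75 = 649.75.
708 lies above the upper fence.

yes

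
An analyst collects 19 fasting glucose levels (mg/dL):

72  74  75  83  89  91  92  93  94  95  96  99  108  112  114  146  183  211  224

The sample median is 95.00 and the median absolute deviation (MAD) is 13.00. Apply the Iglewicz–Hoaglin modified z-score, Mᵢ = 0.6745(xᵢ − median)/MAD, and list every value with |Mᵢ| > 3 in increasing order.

183, 211, 224

|Mᵢ| > 3 ⇔ |xᵢ − 95.00| > 3·13.00/0.6745 = 57.82.
So outliers lie outside [37.18, 152.82].
183: M = 4.57 → outlier.
211: M = 6.02 → outlier.
224: M = 6.69 → outlier.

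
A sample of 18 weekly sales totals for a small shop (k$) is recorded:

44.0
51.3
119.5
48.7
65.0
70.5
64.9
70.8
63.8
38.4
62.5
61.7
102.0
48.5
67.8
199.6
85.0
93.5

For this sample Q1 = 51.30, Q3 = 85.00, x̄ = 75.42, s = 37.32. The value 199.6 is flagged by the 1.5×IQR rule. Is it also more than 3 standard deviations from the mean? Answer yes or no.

z = (199.6 − 75.42) / 37.32 = 3.33.
|z| = 3.33 > 3.

yes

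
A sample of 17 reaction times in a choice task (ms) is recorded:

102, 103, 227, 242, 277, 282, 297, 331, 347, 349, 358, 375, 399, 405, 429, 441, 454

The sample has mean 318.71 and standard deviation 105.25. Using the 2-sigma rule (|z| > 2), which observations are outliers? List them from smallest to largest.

102, 103

Cutoffs at x̄ ± 2s: 318.71 ± 2·105.25 = [108.21, 529.21].
102: z = -2.06, |z| > 2 → outlier.
103: z = -2.05, |z| > 2 → outlier.
Every other value lies within [108.21, 529.21].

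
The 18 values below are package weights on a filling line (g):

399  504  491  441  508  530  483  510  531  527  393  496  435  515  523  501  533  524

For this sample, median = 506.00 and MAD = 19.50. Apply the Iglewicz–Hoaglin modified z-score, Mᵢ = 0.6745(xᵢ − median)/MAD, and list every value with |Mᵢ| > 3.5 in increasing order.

393, 399

|Mᵢ| > 3.5 ⇔ |xᵢ − 506.00| > 3.5·19.50/0.6745 = 101.19.
So outliers lie outside [404.81, 607.19].
393: M = -3.91 → outlier.
399: M = -3.70 → outlier.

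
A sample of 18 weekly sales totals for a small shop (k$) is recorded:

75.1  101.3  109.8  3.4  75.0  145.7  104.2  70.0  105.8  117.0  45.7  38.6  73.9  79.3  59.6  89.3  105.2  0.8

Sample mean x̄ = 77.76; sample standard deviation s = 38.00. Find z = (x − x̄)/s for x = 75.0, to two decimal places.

z = (75.0 − 77.76) / 38.00 = -0.07.

-0.07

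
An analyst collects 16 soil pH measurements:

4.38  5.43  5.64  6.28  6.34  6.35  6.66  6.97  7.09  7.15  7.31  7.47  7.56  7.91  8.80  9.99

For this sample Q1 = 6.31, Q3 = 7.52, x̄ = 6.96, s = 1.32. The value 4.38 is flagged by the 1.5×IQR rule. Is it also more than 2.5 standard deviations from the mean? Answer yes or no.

z = (4.38 − 6.96) / 1.32 = -1.95.
|z| = 1.95 ≤ 2.5.

no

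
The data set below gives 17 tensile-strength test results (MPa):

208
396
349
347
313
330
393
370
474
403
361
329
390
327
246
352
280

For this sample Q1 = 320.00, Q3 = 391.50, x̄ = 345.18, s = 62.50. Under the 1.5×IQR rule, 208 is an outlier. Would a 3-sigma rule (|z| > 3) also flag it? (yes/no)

no

z = (208 − 345.18) / 62.50 = -2.19.
|z| = 2.19 ≤ 3.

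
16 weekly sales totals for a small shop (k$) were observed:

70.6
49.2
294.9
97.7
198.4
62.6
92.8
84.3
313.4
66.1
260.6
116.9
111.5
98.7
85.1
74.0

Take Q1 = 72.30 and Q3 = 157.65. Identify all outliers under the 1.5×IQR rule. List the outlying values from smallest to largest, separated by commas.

IQR = Q3 − Q1 = 157.65 − 72.30 = 85.35.
Lower fence = Q1 − 1.5·IQR = 72.30 − 128.025 = -55.725.
Upper fence = Q3 + 1.5·IQR = 157.65 + 128.025 = 285.675.
294.9 > 285.675 → outlier.
313.4 > 285.675 → outlier.
All remaining values lie within [-55.725, 285.675].

294.9, 313.4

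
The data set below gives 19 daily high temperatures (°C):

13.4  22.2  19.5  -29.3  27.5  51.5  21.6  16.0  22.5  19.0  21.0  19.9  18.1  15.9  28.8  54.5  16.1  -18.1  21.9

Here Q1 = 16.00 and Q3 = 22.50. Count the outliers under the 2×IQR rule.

IQR = 6.50; fences at 16.00 − 13.00 = 3.00 and 22.50 + 13.00 = 35.50.
Outside the cutoffs: -29.3, -18.1, 51.5, 54.5.

4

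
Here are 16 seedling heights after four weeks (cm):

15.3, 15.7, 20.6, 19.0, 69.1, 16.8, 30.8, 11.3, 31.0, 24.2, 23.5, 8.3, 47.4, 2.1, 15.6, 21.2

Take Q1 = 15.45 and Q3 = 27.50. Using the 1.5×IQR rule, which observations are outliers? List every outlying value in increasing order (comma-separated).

47.4, 69.1

IQR = Q3 − Q1 = 27.50 − 15.45 = 12.05.
Lower fence = Q1 − 1.5·IQR = 15.45 − 18.075 = -2.625.
Upper fence = Q3 + 1.5·IQR = 27.50 + 18.075 = 45.575.
47.4 > 45.575 → outlier.
69.1 > 45.575 → outlier.
All remaining values lie within [-2.625, 45.575].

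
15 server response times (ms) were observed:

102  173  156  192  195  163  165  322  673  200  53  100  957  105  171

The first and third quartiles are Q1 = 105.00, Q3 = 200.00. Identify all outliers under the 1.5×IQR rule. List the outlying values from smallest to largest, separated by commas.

IQR = Q3 − Q1 = 200.00 − 105.00 = 95.00.
Lower fence = Q1 − 1.5·IQR = 105.00 − 142.50 = -37.50.
Upper fence = Q3 + 1.5·IQR = 200.00 + 142.50 = 342.50.
673 > 342.50 → outlier.
957 > 342.50 → outlier.
All remaining values lie within [-37.50, 342.50].

673, 957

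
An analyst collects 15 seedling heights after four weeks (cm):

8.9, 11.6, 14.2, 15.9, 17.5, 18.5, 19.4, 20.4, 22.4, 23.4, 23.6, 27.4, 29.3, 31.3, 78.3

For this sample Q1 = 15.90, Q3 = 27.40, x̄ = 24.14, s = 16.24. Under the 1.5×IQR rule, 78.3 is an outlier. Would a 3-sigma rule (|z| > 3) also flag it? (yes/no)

z = (78.3 − 24.14) / 16.24 = 3.33.
|z| = 3.33 > 3.

yes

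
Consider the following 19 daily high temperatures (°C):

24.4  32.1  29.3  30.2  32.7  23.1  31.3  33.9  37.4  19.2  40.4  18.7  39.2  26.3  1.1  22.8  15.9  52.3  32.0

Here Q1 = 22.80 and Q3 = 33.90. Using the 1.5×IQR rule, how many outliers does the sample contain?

2

IQR = 11.10; fences at 22.80 − 16.65 = 6.15 and 33.90 + 16.65 = 50.55.
Outside the cutoffs: 1.1, 52.3.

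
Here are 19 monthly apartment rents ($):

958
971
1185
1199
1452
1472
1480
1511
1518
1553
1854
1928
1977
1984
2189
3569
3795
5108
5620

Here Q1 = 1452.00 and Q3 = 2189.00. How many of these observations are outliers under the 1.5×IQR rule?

IQR = 737.00; fences at 1452.00 − 1105.50 = 346.50 and 2189.00 + 1105.50 = 3294.50.
Outside the cutoffs: 3569, 3795, 5108, 5620.

4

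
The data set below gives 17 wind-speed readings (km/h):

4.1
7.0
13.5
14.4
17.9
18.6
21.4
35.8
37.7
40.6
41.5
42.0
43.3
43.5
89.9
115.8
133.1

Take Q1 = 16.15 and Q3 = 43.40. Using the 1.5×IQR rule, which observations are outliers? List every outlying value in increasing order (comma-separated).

IQR = Q3 − Q1 = 43.40 − 16.15 = 27.25.
Lower fence = Q1 − 1.5·IQR = 16.15 − 40.875 = -24.725.
Upper fence = Q3 + 1.5·IQR = 43.40 + 40.875 = 84.275.
89.9 > 84.275 → outlier.
115.8 > 84.275 → outlier.
133.1 > 84.275 → outlier.
All remaining values lie within [-24.725, 84.275].

89.9, 115.8, 133.1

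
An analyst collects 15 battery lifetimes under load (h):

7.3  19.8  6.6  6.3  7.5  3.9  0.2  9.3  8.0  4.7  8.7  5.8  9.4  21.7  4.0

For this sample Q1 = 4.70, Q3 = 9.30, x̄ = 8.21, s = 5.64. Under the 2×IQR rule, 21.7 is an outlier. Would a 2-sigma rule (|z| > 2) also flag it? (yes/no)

yes

z = (21.7 − 8.21) / 5.64 = 2.39.
|z| = 2.39 > 2.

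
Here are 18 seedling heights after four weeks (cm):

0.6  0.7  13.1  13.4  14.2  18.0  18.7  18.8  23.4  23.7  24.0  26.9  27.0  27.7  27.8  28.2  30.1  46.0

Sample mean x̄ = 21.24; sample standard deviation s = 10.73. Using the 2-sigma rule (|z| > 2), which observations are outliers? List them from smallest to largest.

46.0

Cutoffs at x̄ ± 2s: 21.24 ± 2·10.73 = [-0.22, 42.70].
46.0: z = 2.31, |z| > 2 → outlier.
Every other value lies within [-0.22, 42.70].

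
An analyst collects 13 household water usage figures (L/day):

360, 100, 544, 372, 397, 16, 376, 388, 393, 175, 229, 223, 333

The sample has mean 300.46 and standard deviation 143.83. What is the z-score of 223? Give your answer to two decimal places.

-0.54

z = (223 − 300.46) / 143.83 = -0.54.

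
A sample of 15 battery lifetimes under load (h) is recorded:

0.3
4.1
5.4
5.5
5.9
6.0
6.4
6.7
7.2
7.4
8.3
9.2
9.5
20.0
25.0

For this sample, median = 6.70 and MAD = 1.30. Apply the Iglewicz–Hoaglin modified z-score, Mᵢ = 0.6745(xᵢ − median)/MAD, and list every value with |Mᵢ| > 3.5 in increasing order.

20.0, 25.0

|Mᵢ| > 3.5 ⇔ |xᵢ − 6.70| > 3.5·1.30/0.6745 = 6.75.
So outliers lie outside [-0.05, 13.45].
20.0: M = 6.90 → outlier.
25.0: M = 9.49 → outlier.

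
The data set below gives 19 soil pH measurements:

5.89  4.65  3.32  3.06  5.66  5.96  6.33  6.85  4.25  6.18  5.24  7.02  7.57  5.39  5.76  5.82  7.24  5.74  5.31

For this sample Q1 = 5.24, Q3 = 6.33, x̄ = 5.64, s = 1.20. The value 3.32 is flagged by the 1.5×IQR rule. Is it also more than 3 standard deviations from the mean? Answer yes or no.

z = (3.32 − 5.64) / 1.20 = -1.93.
|z| = 1.93 ≤ 3.

no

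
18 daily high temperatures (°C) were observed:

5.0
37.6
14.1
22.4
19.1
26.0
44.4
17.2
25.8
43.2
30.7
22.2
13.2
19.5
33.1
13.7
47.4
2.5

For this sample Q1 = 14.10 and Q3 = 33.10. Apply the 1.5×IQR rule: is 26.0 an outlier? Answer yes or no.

no

IQR = Q3 − Q1 = 33.10 − 14.10 = 19.00.
Lower fence = Q1 − 1.5·IQR = 14.10 − 28.50 = -14.40.
Upper fence = Q3 + 1.5·IQR = 33.10 + 28.50 = 61.60.
26.0 lies within [-14.40, 61.60].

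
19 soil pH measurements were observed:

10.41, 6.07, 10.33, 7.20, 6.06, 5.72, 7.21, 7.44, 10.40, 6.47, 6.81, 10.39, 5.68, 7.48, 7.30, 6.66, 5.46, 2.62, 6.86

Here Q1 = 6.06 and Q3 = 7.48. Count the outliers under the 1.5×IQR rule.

5

IQR = 1.42; fences at 6.06 − 2.13 = 3.93 and 7.48 + 2.13 = 9.61.
Outside the cutoffs: 2.62, 10.33, 10.39, 10.40, 10.41.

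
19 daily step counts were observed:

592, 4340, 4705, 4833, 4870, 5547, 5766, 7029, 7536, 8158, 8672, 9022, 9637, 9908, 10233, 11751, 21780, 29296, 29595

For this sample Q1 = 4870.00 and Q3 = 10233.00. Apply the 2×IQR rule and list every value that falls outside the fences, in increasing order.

21780, 29296, 29595

IQR = Q3 − Q1 = 10233.00 − 4870.00 = 5363.00.
Lower fence = Q1 − 2·IQR = 4870.00 − 10726.00 = -5856.00.
Upper fence = Q3 + 2·IQR = 10233.00 + 10726.00 = 20959.00.
21780 > 20959.00 → outlier.
29296 > 20959.00 → outlier.
29595 > 20959.00 → outlier.
All remaining values lie within [-5856.00, 20959.00].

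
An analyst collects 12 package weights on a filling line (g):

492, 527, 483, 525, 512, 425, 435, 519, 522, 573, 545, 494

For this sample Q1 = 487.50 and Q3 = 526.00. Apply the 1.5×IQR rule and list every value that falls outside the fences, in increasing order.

425

IQR = Q3 − Q1 = 526.00 − 487.50 = 38.50.
Lower fence = Q1 − 1.5·IQR = 487.50 − 57.75 = 429.75.
Upper fence = Q3 + 1.5·IQR = 526.00 + 57.75 = 583.75.
425 < 429.75 → outlier.
All remaining values lie within [429.75, 583.75].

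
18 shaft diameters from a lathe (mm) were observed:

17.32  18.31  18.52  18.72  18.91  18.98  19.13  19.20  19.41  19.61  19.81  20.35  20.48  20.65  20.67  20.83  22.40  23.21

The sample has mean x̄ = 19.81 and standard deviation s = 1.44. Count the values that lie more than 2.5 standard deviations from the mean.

0

Cutoffs: x̄ ± 2.5s = [16.21, 23.41].
Every value lies within the cutoffs.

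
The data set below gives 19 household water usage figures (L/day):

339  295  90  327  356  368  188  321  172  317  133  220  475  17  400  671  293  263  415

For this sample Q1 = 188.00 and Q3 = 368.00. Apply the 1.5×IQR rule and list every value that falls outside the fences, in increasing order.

IQR = Q3 − Q1 = 368.00 − 188.00 = 180.00.
Lower fence = Q1 − 1.5·IQR = 188.00 − 270.00 = -82.00.
Upper fence = Q3 + 1.5·IQR = 368.00 + 270.00 = 638.00.
671 > 638.00 → outlier.
All remaining values lie within [-82.00, 638.00].

671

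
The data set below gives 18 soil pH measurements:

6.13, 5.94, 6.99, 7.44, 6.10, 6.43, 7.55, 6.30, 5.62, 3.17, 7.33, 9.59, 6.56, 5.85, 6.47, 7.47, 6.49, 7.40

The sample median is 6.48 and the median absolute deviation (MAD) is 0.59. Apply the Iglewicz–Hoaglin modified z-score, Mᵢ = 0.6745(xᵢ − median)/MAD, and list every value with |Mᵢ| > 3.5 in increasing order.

3.17, 9.59

|Mᵢ| > 3.5 ⇔ |xᵢ − 6.48| > 3.5·0.59/0.6745 = 3.06.
So outliers lie outside [3.42, 9.54].
3.17: M = -3.78 → outlier.
9.59: M = 3.56 → outlier.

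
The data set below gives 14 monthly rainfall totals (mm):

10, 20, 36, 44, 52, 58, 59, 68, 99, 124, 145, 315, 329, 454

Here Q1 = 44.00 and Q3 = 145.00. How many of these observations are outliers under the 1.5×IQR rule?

3

IQR = 101.00; fences at 44.00 − 151.50 = -107.50 and 145.00 + 151.50 = 296.50.
Outside the cutoffs: 315, 329, 454.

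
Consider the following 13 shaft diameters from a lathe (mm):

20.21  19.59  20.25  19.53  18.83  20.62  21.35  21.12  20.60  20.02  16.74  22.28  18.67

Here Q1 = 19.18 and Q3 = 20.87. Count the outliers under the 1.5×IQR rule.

IQR = 1.69; fences at 19.18 − 2.535 = 16.645 and 20.87 + 2.535 = 23.405.
Every value lies within the cutoffs.

0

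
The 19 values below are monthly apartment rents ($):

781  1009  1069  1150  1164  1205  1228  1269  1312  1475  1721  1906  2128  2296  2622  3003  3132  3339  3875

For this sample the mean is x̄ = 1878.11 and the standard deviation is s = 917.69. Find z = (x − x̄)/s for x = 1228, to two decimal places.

-0.71

z = (1228 − 1878.11) / 917.69 = -0.71.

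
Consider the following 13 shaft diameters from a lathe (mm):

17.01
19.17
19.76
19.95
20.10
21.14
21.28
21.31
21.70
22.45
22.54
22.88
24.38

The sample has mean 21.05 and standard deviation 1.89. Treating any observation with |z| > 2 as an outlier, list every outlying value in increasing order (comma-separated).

Cutoffs at x̄ ± 2s: 21.05 ± 2·1.89 = [17.27, 24.83].
17.01: z = -2.14, |z| > 2 → outlier.
Every other value lies within [17.27, 24.83].

17.01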